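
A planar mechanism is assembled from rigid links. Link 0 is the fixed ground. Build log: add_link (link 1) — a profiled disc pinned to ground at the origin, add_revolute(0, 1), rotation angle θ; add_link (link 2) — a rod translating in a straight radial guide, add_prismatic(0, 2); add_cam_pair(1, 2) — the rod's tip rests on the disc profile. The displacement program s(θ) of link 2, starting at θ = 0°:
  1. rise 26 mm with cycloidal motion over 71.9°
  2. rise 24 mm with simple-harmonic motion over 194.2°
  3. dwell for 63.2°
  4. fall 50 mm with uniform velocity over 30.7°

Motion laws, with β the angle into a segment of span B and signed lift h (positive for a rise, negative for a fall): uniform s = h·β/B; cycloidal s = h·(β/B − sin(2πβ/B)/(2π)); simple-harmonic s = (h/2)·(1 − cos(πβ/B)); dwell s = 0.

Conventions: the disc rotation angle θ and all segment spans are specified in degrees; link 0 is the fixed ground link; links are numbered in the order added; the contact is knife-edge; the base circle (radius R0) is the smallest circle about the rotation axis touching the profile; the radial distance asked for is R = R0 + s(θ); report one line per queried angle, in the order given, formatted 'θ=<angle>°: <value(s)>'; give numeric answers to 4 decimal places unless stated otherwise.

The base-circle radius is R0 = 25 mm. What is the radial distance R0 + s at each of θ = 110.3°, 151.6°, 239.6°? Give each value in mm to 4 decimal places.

seg 1 [0°–71.9°] cycloidal, h=26: full span → s += 26 → s = 26.0000
seg 2 [71.9°–266.1°] simple-harmonic, h=24: θ=110.3° here. β=38.4, B=194.2. 24/2·(1 − cos(π·0.1977)) = 2.2418 → s = 28.2418
seg 2 [71.9°–266.1°] simple-harmonic, h=24: θ=151.6° here. β=79.7, B=194.2. 24/2·(1 − cos(π·0.4104)) = 8.6666 → s = 34.6666
seg 2 [71.9°–266.1°] simple-harmonic, h=24: θ=239.6° here. β=167.7, B=194.2. 24/2·(1 − cos(π·0.8635)) = 22.9141 → s = 48.9141
θ=110.3°: R = R0 + s = 25 + 28.2418 = 53.2418
θ=151.6°: R = R0 + s = 25 + 34.6666 = 59.6666
θ=239.6°: R = R0 + s = 25 + 48.9141 = 73.9141

θ=110.3°: 53.2418
θ=151.6°: 59.6666
θ=239.6°: 73.9141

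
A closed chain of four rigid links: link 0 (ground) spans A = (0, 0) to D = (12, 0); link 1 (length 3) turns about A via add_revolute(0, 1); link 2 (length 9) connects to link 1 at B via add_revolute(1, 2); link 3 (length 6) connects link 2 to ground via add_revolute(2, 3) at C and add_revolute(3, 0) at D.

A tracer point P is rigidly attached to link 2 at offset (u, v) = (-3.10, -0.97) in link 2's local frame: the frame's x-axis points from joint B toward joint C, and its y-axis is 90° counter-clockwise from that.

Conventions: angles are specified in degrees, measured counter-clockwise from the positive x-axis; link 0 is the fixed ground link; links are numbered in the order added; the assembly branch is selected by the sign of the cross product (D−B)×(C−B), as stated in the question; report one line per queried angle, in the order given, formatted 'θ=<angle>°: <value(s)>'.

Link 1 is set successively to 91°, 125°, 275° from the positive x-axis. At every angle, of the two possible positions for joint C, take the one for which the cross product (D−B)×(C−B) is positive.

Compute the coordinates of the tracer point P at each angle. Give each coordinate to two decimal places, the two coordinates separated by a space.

A=(0,0), D=(12.00,0)
θ=91°: B = A + 3.00·(cos91°, sin91°) = (-0.0524, 2.9995)
θ=91°: |BD| = 12.4200
θ=91°: circle(B,9.00) ∩ circle(D,6.00): a=8.0216, h=4.0809
θ=91°:   candidates: C₊=(8.7174,5.0224) cross=50.685; C₋=(6.7462,-2.8979) cross=-50.685
θ=91°:   branch + wants cross > 0 → take C=(8.7174,5.0224) (cross=50.685)
θ=91°: ex = (C−B)/|BC| = (0.9744,0.2248); ey = (-0.2248,0.9744)
θ=91°: P = B + -3.10·ex + -0.97·ey = (-2.8550,1.3576)
θ=125°: B = A + 3.00·(cos125°, sin125°) = (-1.7207, 2.4575)
θ=125°: |BD| = 13.9391
θ=125°: circle(B,9.00) ∩ circle(D,6.00): a=8.5837, h=2.7056
θ=125°:   candidates: C₊=(7.2055,3.6073) cross=37.713; C₋=(6.2515,-1.7190) cross=-37.713
θ=125°:   branch + wants cross > 0 → take C=(7.2055,3.6073) (cross=37.713)
θ=125°: ex = (C−B)/|BC| = (0.9918,0.1278); ey = (-0.1278,0.9918)
θ=125°: P = B + -3.10·ex + -0.97·ey = (-4.6714,1.0993)
θ=275°: B = A + 3.00·(cos275°, sin275°) = (0.2615, -2.9886)
θ=275°: |BD| = 12.1130
θ=275°: circle(B,9.00) ∩ circle(D,6.00): a=7.9140, h=4.2858
θ=275°:   candidates: C₊=(6.8734,3.1174) cross=51.914; C₋=(8.9882,-5.1893) cross=-51.914
θ=275°:   branch + wants cross > 0 → take C=(6.8734,3.1174) (cross=51.914)
θ=275°: ex = (C−B)/|BC| = (0.7347,0.6784); ey = (-0.6784,0.7347)
θ=275°: P = B + -3.10·ex + -0.97·ey = (-1.3579,-5.8044)

θ=91°: -2.86 1.36
θ=125°: -4.67 1.10
θ=275°: -1.36 -5.80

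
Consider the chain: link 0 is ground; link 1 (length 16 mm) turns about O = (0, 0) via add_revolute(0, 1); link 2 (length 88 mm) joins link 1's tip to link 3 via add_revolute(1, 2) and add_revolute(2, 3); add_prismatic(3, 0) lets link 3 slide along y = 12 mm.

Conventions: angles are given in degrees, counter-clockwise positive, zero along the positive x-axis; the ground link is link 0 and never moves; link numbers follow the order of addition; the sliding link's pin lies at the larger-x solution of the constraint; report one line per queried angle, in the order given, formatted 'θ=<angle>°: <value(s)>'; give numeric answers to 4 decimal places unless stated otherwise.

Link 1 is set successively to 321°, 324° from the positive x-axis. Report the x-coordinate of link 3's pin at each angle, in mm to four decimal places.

geometry: r = 16 mm, L = 88 mm, e = 12 mm
θ=321°: crank pin P = (r cos θ, r sin θ) = (12.434335, -10.069126)
θ=321°: h = r sin θ − e = -10.069126 − 12 = -22.069126
θ=321°: x = r cos θ + √(L² − h²) = 12.434335 + 85.187755 = 97.622091
θ=324°: crank pin P = (r cos θ, r sin θ) = (12.944272, -9.404564)
θ=324°: h = r sin θ − e = -9.404564 − 12 = -21.404564
θ=324°: x = r cos θ + √(L² − h²) = 12.944272 + 85.357159 = 98.301431

θ=321°: 97.6221
θ=324°: 98.3014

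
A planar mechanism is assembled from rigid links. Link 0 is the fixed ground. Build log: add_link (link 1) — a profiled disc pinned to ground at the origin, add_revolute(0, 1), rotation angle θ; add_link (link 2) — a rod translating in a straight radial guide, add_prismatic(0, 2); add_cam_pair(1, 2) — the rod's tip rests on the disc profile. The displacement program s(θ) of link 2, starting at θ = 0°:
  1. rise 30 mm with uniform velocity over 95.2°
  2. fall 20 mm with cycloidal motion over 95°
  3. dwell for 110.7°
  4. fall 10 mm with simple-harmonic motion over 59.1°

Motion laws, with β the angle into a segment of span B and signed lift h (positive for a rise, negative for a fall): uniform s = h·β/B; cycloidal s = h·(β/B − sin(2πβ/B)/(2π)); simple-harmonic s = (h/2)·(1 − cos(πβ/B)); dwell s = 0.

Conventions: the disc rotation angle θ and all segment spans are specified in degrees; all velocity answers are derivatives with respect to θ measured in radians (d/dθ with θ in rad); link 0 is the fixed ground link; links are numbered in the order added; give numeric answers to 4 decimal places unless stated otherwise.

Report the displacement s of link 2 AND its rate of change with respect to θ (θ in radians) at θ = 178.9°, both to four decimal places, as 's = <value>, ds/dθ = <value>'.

seg 1 [0°–95.2°] uniform, h=30: full span → s += 30 → s = 30.0000
seg 2 [95.2°–190.2°] cycloidal, h=-20: θ=178.9° here. β=83.7, B=95. -20·(0.8811 − sin(2π·0.8811)/(2π)) = -19.7846 → s = 10.2154
velocity in seg [95.2°–190.2°] (cycloidal), θ in radians: β = 83.7° = 1.4608 rad, B = 95° = 1.6581 rad; ds/dθ = (h/B)(1 − cos(2πβ/B)) = ((-20)/1.6581)(1 − cos(2π·0.8811)) = -3.214834 mm/rad

s = 10.2154, ds/dθ = -3.2148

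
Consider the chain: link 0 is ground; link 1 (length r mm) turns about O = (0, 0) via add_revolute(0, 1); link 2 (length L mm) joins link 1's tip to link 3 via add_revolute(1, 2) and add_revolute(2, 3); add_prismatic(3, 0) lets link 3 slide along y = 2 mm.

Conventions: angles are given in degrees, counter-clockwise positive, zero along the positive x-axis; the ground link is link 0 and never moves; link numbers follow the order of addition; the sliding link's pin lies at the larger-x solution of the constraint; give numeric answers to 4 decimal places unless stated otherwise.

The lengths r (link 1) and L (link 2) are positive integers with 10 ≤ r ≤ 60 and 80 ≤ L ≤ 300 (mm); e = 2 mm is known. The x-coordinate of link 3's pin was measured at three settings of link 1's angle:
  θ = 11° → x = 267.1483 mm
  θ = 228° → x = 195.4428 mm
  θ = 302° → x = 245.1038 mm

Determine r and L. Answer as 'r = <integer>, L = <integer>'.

constraint per measurement: (x − r cos θ)² + (r sin θ − e)² = L²
subtracting the θ₁ and θ₂ equations cancels the r² and L² terms:
r = (x₁² − x₂²) / (2[(x₁cos θ₁ + e sin θ₁) − (x₂cos θ₂ + e sin θ₂)]) = 42.0000 → r = 42
L² = (x₁ − r cos θ₁)² + (r sin θ₁ − e)² = 51075.9955 → L = 226.0000 → L = 226
check at θ₃=302°: x = 245.1038 (printed 245.1038) ✓

r = 42, L = 226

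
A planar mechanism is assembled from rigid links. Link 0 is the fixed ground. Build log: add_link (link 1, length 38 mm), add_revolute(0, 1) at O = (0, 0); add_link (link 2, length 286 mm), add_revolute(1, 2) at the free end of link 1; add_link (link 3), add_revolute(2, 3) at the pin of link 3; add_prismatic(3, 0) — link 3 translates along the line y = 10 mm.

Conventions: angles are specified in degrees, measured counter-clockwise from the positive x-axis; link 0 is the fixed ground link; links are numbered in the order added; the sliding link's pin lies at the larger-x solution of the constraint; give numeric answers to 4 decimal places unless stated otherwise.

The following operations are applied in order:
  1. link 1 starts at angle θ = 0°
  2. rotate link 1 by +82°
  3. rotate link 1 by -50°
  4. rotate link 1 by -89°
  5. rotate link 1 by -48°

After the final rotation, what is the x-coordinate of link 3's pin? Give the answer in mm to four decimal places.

geometry: r = 38 mm, L = 286 mm, e = 10 mm; θ starts at 0°
rotate link 1 by +82°: θ ← 0° +82° = 82°
rotate link 1 by -50°: θ ← 82° -50° = 32°
rotate link 1 by -89°: θ ← 32° -89° = -57°
rotate link 1 by -48°: θ ← -57° -48° = -105°
crank pin P = (r cos θ, r sin θ) = (-9.835124, -36.705181)
h = r sin θ − e = -36.705181 − 10 = -46.705181
x = r cos θ + √(L² − h²) = -9.835124 + 282.160639 = 272.325515

272.3255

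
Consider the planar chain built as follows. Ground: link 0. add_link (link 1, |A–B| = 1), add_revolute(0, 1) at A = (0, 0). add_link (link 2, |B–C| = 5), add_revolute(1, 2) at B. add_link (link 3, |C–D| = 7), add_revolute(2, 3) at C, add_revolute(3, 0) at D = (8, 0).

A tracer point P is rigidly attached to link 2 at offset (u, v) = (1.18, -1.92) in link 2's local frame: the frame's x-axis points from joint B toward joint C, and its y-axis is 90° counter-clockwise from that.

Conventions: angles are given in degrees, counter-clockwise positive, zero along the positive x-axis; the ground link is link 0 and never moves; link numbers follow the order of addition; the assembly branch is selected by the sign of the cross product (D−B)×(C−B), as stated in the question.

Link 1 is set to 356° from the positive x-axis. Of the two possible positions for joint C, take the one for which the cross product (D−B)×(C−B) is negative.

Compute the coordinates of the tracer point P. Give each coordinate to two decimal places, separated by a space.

A=(0,0), D=(8.00,0)
B = A + 1.00·(cos356°, sin356°) = (0.9976, -0.0698)
|BD| = 7.0028
circle(B,5.00) ∩ circle(D,7.00): a=1.7878, h=4.6695
  candidates: C₊=(2.7387,4.6173) cross=32.699; C₋=(2.8318,-4.7212) cross=-32.699
  branch - wants cross < 0 → take C=(2.8318,-4.7212) (cross=-32.699)
ex = (C−B)/|BC| = (0.3668,-0.9303); ey = (0.9303,0.3668)
P = B + 1.18·ex + -1.92·ey = (-0.3557,-1.8718)

-0.36 -1.87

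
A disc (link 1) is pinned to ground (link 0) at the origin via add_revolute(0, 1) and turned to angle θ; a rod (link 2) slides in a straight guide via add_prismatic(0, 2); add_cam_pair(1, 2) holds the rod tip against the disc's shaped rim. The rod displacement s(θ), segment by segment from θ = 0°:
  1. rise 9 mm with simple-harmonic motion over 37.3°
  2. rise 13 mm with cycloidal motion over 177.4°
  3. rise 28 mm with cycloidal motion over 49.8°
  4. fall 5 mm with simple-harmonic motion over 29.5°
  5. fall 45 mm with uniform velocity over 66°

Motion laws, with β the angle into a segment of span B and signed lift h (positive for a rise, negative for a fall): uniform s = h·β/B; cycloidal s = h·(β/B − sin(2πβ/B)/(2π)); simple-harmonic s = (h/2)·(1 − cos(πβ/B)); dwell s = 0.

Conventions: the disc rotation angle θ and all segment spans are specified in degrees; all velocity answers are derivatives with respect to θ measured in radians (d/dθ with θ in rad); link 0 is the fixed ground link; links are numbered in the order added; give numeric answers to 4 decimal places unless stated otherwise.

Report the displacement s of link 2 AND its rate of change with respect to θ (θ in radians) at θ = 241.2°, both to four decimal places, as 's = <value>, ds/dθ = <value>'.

segment 1 (0° to 37.3°, simple-harmonic, h = 9) is passed completely: s = 0.0000 + (9) = 9.0000
segment 2 (37.3° to 214.7°, cycloidal, h = 13) is passed completely: s = 9.0000 + (13) = 22.0000
θ = 241.2° falls in segment 3 (214.7° to 264.5°, cycloidal, h = 28): β = 241.2 − 214.7 = 26.5°, B = 49.8°; Δs = 28·(0.5321 − sin(2π·0.5321)/(2π)) = 15.7931; s = 22.0000 + 15.7931 = 37.7931
velocity in seg [214.7°–264.5°] (cycloidal), θ in radians: β = 26.5° = 0.4625 rad, B = 49.8° = 0.8692 rad; ds/dθ = (h/B)(1 − cos(2πβ/B)) = (28/0.8692)(1 − cos(2π·0.5321)) = 63.774824 mm/rad

s = 37.7931, ds/dθ = 63.7748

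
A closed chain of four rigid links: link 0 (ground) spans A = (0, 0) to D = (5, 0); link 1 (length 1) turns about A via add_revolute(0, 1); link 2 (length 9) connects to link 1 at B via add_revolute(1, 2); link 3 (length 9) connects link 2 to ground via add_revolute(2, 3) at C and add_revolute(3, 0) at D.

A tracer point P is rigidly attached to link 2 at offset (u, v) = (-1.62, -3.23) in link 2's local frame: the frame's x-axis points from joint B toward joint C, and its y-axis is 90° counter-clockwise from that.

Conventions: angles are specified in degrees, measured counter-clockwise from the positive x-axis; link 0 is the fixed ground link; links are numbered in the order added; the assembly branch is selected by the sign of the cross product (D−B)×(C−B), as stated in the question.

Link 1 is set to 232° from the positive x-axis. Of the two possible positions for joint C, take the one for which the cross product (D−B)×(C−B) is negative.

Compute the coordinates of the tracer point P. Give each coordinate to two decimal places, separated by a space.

A=(0,0), D=(5.00,0)
B = A + 1.00·(cos232°, sin232°) = (-0.6157, -0.7880)
|BD| = 5.6707
circle(B,9.00) ∩ circle(D,9.00): a=2.8353, h=8.5417
  candidates: C₊=(1.0052,8.0648) cross=48.437; C₋=(3.3791,-8.8528) cross=-48.437
  branch - wants cross < 0 → take C=(3.3791,-8.8528) (cross=-48.437)
ex = (C−B)/|BC| = (0.4439,-0.8961); ey = (0.8961,0.4439)
P = B + -1.62·ex + -3.23·ey = (-4.2291,-0.7700)

-4.23 -0.77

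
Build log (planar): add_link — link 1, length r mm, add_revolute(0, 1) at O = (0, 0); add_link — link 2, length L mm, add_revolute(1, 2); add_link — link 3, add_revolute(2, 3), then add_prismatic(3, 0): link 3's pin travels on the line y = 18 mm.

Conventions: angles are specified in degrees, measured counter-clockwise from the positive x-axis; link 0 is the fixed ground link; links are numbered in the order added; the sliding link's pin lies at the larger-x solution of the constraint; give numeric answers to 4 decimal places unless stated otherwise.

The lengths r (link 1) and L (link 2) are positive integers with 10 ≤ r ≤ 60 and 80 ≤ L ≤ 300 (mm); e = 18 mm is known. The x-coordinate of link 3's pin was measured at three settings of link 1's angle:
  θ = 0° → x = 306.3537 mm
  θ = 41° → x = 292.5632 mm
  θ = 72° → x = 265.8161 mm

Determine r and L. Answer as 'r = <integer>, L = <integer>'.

constraint per measurement: (x − r cos θ)² + (r sin θ − e)² = L²
subtracting the θ₁ and θ₂ equations cancels the r² and L² terms:
r = (x₁² − x₂²) / (2[(x₁cos θ₁ + e sin θ₁) − (x₂cos θ₂ + e sin θ₂)]) = 55.9999 → r = 56
L² = (x₁ − r cos θ₁)² + (r sin θ₁ − e)² = 63000.9751 → L = 251.0000 → L = 251
check at θ₃=72°: x = 265.8161 (printed 265.8161) ✓

r = 56, L = 251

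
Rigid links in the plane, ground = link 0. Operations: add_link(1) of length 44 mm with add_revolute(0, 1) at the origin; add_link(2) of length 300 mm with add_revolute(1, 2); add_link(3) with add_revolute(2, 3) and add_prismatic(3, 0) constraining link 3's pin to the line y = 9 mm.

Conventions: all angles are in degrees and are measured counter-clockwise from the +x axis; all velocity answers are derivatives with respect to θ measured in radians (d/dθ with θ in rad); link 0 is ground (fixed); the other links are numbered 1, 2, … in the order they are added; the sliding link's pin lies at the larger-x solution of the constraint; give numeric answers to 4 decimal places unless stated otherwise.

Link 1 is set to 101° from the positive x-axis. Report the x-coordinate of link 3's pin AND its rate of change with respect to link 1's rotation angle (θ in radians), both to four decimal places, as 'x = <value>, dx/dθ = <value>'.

geometry: r = 44 mm, L = 300 mm, e = 9 mm
crank pin P = (r cos θ, r sin θ) = (-8.395596, 43.191596)
h = r sin θ − e = 43.191596 − 9 = 34.191596
x = r cos θ + √(L² − h²) = -8.395596 + 298.045189 = 289.649593
dx/dθ = −r sin θ − h·r cos θ/√(L² − h²) (θ in radians; h = 34.191596) = -42.228457

x = 289.6496, dx/dθ = -42.2285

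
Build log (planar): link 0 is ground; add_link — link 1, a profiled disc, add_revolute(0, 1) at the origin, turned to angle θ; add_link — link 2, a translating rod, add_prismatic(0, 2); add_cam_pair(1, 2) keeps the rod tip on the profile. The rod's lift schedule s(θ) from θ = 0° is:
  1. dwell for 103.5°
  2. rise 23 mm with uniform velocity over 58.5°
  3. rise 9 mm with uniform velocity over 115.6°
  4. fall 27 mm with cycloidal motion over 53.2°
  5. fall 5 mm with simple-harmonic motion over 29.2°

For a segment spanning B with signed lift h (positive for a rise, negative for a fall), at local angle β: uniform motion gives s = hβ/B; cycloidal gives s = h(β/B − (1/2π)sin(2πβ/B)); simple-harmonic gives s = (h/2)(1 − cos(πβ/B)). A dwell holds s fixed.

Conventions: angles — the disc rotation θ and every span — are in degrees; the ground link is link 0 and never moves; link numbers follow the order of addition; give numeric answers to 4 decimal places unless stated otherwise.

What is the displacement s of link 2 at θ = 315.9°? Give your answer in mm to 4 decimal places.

seg 1 [0°–103.5°] dwell: s stays 0.0000
seg 2 [103.5°–162°] uniform, h=23: full span → s += 23 → s = 23.0000
seg 3 [162°–277.6°] uniform, h=9: full span → s += 9 → s = 32.0000
seg 4 [277.6°–330.8°] cycloidal, h=-27: θ=315.9° here. β=38.3, B=53.2. -27·(0.7199 − sin(2π·0.7199)/(2π)) = -23.6587 → s = 8.3413

8.3413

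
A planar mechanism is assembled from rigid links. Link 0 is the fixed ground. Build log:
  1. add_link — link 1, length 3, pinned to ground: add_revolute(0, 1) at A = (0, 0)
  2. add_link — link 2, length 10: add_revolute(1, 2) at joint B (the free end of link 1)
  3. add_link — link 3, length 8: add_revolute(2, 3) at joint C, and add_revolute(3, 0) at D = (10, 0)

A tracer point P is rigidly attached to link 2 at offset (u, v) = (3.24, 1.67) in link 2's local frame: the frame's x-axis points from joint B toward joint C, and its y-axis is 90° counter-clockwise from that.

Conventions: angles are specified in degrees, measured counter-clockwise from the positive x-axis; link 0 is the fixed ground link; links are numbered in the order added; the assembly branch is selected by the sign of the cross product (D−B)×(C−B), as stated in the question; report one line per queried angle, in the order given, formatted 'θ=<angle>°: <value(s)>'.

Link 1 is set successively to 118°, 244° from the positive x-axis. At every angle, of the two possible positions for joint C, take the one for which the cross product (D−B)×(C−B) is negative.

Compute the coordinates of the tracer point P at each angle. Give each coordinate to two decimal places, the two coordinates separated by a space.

A=(0,0), D=(10.00,0)
θ=118°: B = A + 3.00·(cos118°, sin118°) = (-1.4084, 2.6488)
θ=118°: |BD| = 11.7119
θ=118°: circle(B,10.00) ∩ circle(D,8.00): a=7.3928, h=6.7339
θ=118°:   candidates: C₊=(7.3159,7.5363) cross=78.867; C₋=(4.2699,-5.5826) cross=-78.867
θ=118°:   branch - wants cross < 0 → take C=(4.2699,-5.5826) (cross=-78.867)
θ=118°: ex = (C−B)/|BC| = (0.5678,-0.8231); ey = (0.8231,0.5678)
θ=118°: P = B + 3.24·ex + 1.67·ey = (1.8060,0.9301)
θ=244°: B = A + 3.00·(cos244°, sin244°) = (-1.3151, -2.6964)
θ=244°: |BD| = 11.6320
θ=244°: circle(B,10.00) ∩ circle(D,8.00): a=7.3634, h=6.7661
θ=244°:   candidates: C₊=(4.2793,5.5923) cross=78.703; C₋=(7.4162,-7.5713) cross=-78.703
θ=244°:   branch - wants cross < 0 → take C=(7.4162,-7.5713) (cross=-78.703)
θ=244°: ex = (C−B)/|BC| = (0.8731,-0.4875); ey = (0.4875,0.8731)
θ=244°: P = B + 3.24·ex + 1.67·ey = (2.3279,-2.8177)

θ=118°: 1.81 0.93
θ=244°: 2.33 -2.82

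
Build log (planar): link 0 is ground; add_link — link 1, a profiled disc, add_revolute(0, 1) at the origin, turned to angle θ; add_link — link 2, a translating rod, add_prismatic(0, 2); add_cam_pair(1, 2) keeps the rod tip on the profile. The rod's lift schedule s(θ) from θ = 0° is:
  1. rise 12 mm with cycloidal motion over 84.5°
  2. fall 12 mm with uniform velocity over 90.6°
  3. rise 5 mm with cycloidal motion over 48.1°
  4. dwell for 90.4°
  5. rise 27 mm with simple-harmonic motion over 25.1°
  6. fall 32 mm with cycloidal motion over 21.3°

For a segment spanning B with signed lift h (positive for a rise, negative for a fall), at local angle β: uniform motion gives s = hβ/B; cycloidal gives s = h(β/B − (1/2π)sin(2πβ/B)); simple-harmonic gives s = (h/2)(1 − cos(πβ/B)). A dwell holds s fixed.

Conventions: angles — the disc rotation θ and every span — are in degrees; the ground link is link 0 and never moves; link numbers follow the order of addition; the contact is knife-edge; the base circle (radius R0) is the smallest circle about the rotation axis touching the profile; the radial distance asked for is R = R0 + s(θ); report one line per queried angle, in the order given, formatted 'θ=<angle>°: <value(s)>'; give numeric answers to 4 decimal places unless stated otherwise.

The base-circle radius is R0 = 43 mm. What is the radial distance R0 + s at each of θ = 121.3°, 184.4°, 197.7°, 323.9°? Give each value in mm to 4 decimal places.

seg 1 [0°–84.5°] cycloidal, h=12: full span → s += 12 → s = 12.0000
seg 2 [84.5°–175.1°] uniform, h=-12: θ=121.3° here. β=36.8, B=90.6. -12·36.8/90.6 = -4.8742 → s = 7.1258
seg 2 [84.5°–175.1°] uniform, h=-12: full span → s += -12 → s = 0.0000
seg 3 [175.1°–223.2°] cycloidal, h=5: θ=184.4° here. β=9.3, B=48.1. 5·(0.1933 − sin(2π·0.1933)/(2π)) = 0.2208 → s = 0.2208
seg 3 [175.1°–223.2°] cycloidal, h=5: θ=197.7° here. β=22.6, B=48.1. 5·(0.4699 − sin(2π·0.4699)/(2π)) = 2.1994 → s = 2.1994
seg 3 [175.1°–223.2°] cycloidal, h=5: full span → s += 5 → s = 5.0000
seg 4 [223.2°–313.6°] dwell: s stays 5.0000
seg 5 [313.6°–338.7°] simple-harmonic, h=27: θ=323.9° here. β=10.3, B=25.1. 27/2·(1 − cos(π·0.4104)) = 9.7482 → s = 14.7482
θ=121.3°: R = R0 + s = 43 + 7.1258 = 50.1258
θ=184.4°: R = R0 + s = 43 + 0.2208 = 43.2208
θ=197.7°: R = R0 + s = 43 + 2.1994 = 45.1994
θ=323.9°: R = R0 + s = 43 + 14.7482 = 57.7482

θ=121.3°: 50.1258
θ=184.4°: 43.2208
θ=197.7°: 45.1994
θ=323.9°: 57.7482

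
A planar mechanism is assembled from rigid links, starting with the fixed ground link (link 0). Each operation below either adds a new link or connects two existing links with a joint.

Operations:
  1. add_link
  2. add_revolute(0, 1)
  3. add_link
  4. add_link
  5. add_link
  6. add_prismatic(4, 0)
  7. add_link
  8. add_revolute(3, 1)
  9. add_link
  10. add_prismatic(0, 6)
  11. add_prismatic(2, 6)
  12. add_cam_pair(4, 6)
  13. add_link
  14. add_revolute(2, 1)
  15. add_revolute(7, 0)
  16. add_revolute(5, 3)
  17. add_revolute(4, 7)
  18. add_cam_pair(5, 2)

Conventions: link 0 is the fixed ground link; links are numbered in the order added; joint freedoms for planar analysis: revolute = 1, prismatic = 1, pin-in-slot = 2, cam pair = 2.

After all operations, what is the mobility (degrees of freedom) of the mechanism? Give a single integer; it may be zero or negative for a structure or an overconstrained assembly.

L=1 J1=0 J2=0
add link → L=2 J1=0 J2=0
R@0,1 dof=1 J1 → L=2 J1=1 J2=0
add link → L=3 J1=1 J2=0
add link → L=4 J1=1 J2=0
add link → L=5 J1=1 J2=0
P@4,0 dof=1 J1 → L=5 J1=2 J2=0
add link → L=6 J1=2 J2=0
R@3,1 dof=1 J1 → L=6 J1=3 J2=0
add link → L=7 J1=3 J2=0
P@0,6 dof=1 J1 → L=7 J1=4 J2=0
P@2,6 dof=1 J1 → L=7 J1=5 J2=0
C@4,6 dof=2 J2 → L=7 J1=5 J2=1
add link → L=8 J1=5 J2=1
R@2,1 dof=1 J1 → L=8 J1=6 J2=1
R@7,0 dof=1 J1 → L=8 J1=7 J2=1
R@5,3 dof=1 J1 → L=8 J1=8 J2=1
R@4,7 dof=1 J1 → L=8 J1=9 J2=1
C@5,2 dof=2 J2 → L=8 J1=9 J2=2
M=3(L−1)−2J1−J2=3·7−2·9−2=1

M = 1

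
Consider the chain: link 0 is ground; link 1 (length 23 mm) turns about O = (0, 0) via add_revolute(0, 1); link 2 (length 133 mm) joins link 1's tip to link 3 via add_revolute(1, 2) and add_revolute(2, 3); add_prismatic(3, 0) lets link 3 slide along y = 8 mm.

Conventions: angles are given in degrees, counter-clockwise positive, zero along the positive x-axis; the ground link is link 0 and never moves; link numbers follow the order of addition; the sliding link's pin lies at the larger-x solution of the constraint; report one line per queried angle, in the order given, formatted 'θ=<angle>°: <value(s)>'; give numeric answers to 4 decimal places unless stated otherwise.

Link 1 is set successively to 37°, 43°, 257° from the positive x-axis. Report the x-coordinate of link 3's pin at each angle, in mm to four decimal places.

geometry: r = 23 mm, L = 133 mm, e = 8 mm
θ=37°: crank pin P = (r cos θ, r sin θ) = (18.368617, 13.841746)
θ=37°: h = r sin θ − e = 13.841746 − 8 = 5.841746
θ=37°: x = r cos θ + √(L² − h²) = 18.368617 + 132.871645 = 151.240262
θ=43°: crank pin P = (r cos θ, r sin θ) = (16.821135, 15.685962)
θ=43°: h = r sin θ − e = 15.685962 − 8 = 7.685962
θ=43°: x = r cos θ + √(L² − h²) = 16.821135 + 132.777732 = 149.598867
θ=257°: crank pin P = (r cos θ, r sin θ) = (-5.173874, -22.410511)
θ=257°: h = r sin θ − e = -22.410511 − 8 = -30.410511
θ=257°: x = r cos θ + √(L² − h²) = -5.173874 + 129.476642 = 124.302768

θ=37°: 151.2403
θ=43°: 149.5989
θ=257°: 124.3028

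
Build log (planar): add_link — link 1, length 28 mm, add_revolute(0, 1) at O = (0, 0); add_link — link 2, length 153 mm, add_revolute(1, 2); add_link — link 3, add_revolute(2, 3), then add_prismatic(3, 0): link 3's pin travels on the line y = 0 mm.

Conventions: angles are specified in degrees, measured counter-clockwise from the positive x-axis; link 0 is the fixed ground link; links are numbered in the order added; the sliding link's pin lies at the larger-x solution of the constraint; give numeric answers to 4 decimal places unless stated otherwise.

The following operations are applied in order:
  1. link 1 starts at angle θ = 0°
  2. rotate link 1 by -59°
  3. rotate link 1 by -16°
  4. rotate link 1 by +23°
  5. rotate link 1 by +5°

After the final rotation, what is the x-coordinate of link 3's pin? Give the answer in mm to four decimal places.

geometry: r = 28 mm, L = 153 mm, e = 0 mm; θ starts at 0°
rotate link 1 by -59°: θ ← 0° -59° = -59°
rotate link 1 by -16°: θ ← -59° -16° = -75°
rotate link 1 by +23°: θ ← -75° +23° = -52°
rotate link 1 by +5°: θ ← -52° +5° = -47°
crank pin P = (r cos θ, r sin θ) = (19.095954, -20.477904)
h = r sin θ − e = -20.477904 − 0 = -20.477904
x = r cos θ + √(L² − h²) = 19.095954 + 151.623400 = 170.719354

170.7194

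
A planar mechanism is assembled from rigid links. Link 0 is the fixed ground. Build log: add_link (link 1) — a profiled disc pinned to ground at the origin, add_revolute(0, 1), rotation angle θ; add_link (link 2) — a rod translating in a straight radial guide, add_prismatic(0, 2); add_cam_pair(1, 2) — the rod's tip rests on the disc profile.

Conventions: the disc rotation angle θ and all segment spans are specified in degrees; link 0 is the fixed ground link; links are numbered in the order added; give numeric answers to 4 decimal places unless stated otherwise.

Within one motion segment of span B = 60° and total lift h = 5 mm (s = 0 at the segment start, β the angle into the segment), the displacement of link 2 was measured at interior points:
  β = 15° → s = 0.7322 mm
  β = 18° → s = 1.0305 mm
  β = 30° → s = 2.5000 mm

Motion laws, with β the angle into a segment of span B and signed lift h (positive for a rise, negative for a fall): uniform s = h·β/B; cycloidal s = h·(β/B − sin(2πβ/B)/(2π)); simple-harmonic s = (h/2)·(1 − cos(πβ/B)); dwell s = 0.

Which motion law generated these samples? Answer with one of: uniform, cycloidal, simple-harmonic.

candidates at β/B = r: uniform s = h·r (linear in β); cycloidal s = h·(r − sin(2πr)/(2π)); simple-harmonic s = (h/2)(1 − cos(πr))
β=15°: printed 0.7322 | uniform 1.2500, cycloidal 0.4542, simple-harmonic 0.7322
β=18°: printed 1.0305 | uniform 1.5000, cycloidal 0.7432, simple-harmonic 1.0305
β=30°: printed 2.5000 | uniform 2.5000, cycloidal 2.5000, simple-harmonic 2.5000
only one law matches every sample → simple-harmonic

simple-harmonic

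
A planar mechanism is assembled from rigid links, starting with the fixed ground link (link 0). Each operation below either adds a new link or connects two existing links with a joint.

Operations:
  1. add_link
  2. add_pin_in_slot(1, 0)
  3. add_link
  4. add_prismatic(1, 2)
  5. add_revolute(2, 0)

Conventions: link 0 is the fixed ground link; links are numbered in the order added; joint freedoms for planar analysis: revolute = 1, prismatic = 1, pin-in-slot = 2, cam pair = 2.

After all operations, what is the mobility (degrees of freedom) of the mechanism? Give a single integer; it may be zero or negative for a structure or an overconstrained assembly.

link 0 = ground. State L|J1|J2 = 1|0|0
+link1  2|0|0
PS(1,0) f=2→J2  2|0|1
+link2  3|0|1
P(1,2) f=1→J1  3|1|1
R(2,0) f=1→J1  3|2|1
M = 3(3−1)−2·2−1 = 6−4−1 = 1

M = 1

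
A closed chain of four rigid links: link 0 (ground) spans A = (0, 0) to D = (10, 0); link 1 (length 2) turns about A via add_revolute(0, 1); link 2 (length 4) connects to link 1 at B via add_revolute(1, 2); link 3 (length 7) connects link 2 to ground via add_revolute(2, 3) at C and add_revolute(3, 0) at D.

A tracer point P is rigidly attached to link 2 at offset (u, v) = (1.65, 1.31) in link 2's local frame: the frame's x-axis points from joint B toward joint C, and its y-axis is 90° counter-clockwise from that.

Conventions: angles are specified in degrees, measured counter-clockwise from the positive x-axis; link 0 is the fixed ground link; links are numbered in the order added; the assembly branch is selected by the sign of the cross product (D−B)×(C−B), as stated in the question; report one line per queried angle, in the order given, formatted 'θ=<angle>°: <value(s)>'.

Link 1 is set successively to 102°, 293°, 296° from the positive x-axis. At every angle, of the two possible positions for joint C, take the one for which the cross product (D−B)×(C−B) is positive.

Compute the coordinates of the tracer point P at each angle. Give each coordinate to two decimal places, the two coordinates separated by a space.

A=(0,0), D=(10.00,0)
θ=102°: B = A + 2.00·(cos102°, sin102°) = (-0.4158, 1.9563)
θ=102°: |BD| = 10.5979
θ=102°: circle(B,4.00) ∩ circle(D,7.00): a=3.7421, h=1.4131
θ=102°:   candidates: C₊=(3.5228,2.6544) cross=14.976; C₋=(3.0011,-0.1233) cross=-14.976
θ=102°:   branch + wants cross > 0 → take C=(3.5228,2.6544) (cross=14.976)
θ=102°: ex = (C−B)/|BC| = (0.9847,0.1745); ey = (-0.1745,0.9847)
θ=102°: P = B + 1.65·ex + 1.31·ey = (0.9802,3.5342)
θ=293°: B = A + 2.00·(cos293°, sin293°) = (0.7815, -1.8410)
θ=293°: |BD| = 9.4006
θ=293°: circle(B,4.00) ∩ circle(D,7.00): a=2.9451, h=2.7068
θ=293°:   candidates: C₊=(3.1394,1.3901) cross=25.445; C₋=(4.1996,-3.9186) cross=-25.445
θ=293°:   branch + wants cross > 0 → take C=(3.1394,1.3901) (cross=25.445)
θ=293°: ex = (C−B)/|BC| = (0.5895,0.8078); ey = (-0.8078,0.5895)
θ=293°: P = B + 1.65·ex + 1.31·ey = (0.6959,0.2641)
θ=296°: B = A + 2.00·(cos296°, sin296°) = (0.8767, -1.7976)
θ=296°: |BD| = 9.2987
θ=296°: circle(B,4.00) ∩ circle(D,7.00): a=2.8749, h=2.7812
θ=296°:   candidates: C₊=(3.1597,1.4869) cross=25.861; C₋=(4.2350,-3.9706) cross=-25.861
θ=296°:   branch + wants cross > 0 → take C=(3.1597,1.4869) (cross=25.861)
θ=296°: ex = (C−B)/|BC| = (0.5708,0.8211); ey = (-0.8211,0.5708)
θ=296°: P = B + 1.65·ex + 1.31·ey = (0.7428,0.3049)

θ=102°: 0.98 3.53
θ=293°: 0.70 0.26
θ=296°: 0.74 0.30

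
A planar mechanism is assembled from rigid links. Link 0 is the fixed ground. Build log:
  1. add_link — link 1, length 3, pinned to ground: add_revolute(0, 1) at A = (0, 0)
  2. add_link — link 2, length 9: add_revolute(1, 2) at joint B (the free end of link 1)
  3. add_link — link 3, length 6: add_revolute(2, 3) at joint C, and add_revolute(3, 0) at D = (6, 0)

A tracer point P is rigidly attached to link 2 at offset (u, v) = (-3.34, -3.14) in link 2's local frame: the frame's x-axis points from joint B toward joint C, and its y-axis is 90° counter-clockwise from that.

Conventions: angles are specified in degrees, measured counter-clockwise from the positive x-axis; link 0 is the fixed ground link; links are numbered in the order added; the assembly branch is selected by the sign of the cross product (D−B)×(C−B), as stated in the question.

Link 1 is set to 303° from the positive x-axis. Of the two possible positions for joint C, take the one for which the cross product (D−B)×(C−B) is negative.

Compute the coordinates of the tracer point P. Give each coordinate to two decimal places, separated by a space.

A=(0,0), D=(6.00,0)
B = A + 3.00·(cos303°, sin303°) = (1.6339, -2.5160)
|BD| = 5.0391
circle(B,9.00) ∩ circle(D,6.00): a=6.9846, h=5.6758
  candidates: C₊=(4.8517,5.8891) cross=28.601; C₋=(10.5195,-3.9464) cross=-28.601
  branch - wants cross < 0 → take C=(10.5195,-3.9464) (cross=-28.601)
ex = (C−B)/|BC| = (0.9873,-0.1589); ey = (0.1589,0.9873)
P = B + -3.34·ex + -3.14·ey = (-2.1627,-5.0853)

-2.16 -5.09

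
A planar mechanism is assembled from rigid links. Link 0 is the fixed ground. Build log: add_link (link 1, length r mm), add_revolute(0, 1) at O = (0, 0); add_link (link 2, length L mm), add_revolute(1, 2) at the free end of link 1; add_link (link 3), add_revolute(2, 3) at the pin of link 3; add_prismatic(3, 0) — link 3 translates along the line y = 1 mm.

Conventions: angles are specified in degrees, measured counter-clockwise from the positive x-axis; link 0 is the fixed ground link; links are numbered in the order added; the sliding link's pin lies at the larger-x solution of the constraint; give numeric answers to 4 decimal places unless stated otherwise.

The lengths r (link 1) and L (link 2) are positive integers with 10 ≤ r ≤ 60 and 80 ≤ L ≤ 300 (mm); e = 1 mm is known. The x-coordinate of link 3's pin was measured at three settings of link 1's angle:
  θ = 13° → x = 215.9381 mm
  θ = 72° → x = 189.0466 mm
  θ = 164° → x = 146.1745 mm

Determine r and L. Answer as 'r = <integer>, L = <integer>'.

constraint per measurement: (x − r cos θ)² + (r sin θ − e)² = L²
subtracting the θ₁ and θ₂ equations cancels the r² and L² terms:
r = (x₁² − x₂²) / (2[(x₁cos θ₁ + e sin θ₁) − (x₂cos θ₂ + e sin θ₂)]) = 36.0000 → r = 36
L² = (x₁ − r cos θ₁)² + (r sin θ₁ − e)² = 32761.0059 → L = 181.0000 → L = 181
check at θ₃=164°: x = 146.1745 (printed 146.1745) ✓

r = 36, L = 181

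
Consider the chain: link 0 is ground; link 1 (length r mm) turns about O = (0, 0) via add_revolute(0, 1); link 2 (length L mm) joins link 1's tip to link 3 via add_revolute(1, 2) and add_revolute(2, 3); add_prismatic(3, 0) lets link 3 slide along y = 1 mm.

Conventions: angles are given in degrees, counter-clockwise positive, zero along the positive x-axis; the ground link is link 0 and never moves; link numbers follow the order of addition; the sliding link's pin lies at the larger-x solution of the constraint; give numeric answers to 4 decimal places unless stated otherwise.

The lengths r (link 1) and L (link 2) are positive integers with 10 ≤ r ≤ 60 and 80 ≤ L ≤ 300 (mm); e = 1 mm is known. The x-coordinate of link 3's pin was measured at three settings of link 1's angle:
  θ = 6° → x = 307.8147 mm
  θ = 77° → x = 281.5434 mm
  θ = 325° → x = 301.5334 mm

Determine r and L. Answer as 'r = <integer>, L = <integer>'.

constraint per measurement: (x − r cos θ)² + (r sin θ − e)² = L²
subtracting the θ₁ and θ₂ equations cancels the r² and L² terms:
r = (x₁² − x₂²) / (2[(x₁cos θ₁ + e sin θ₁) − (x₂cos θ₂ + e sin θ₂)]) = 32.0000 → r = 32
L² = (x₁ − r cos θ₁)² + (r sin θ₁ − e)² = 76175.9783 → L = 276.0000 → L = 276
check at θ₃=325°: x = 301.5334 (printed 301.5334) ✓

r = 32, L = 276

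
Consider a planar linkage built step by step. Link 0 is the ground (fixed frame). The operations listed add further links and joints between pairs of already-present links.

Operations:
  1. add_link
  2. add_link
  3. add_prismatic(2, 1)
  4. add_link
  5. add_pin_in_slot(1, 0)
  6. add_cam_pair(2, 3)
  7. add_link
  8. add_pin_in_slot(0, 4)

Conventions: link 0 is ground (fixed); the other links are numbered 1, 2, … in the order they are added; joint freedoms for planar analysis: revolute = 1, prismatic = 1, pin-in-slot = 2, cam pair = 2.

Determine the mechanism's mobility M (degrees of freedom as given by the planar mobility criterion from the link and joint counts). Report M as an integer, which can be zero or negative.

(L,J1,J2)=(1,0,0); link0 fixed
link1: (2,0,0)
link2: (3,0,0)
P 2-1 [J1]: (3,1,0)
link3: (4,1,0)
PS 1-0 [J2]: (4,1,1)
C 2-3 [J2]: (4,1,2)
link4: (5,1,2)
PS 0-4 [J2]: (5,1,3)
Grübler: 3·4 − 2·1 − 3 = 7

M = 7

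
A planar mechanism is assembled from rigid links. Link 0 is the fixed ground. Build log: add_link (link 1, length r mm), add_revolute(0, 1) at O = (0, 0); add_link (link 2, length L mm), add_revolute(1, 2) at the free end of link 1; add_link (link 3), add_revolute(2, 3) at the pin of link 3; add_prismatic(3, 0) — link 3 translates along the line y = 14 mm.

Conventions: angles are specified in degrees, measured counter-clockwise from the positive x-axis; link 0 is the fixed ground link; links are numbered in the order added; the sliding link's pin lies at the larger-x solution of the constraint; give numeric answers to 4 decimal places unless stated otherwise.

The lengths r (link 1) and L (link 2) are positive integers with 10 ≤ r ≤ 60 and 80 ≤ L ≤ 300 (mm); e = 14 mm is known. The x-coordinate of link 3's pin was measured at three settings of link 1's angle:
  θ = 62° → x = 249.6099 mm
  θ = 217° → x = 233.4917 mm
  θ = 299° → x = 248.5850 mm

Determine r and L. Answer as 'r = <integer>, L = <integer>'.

constraint per measurement: (x − r cos θ)² + (r sin θ − e)² = L²
subtracting the θ₁ and θ₂ equations cancels the r² and L² terms:
r = (x₁² − x₂²) / (2[(x₁cos θ₁ + e sin θ₁) − (x₂cos θ₂ + e sin θ₂)]) = 12.0000 → r = 12
L² = (x₁ − r cos θ₁)² + (r sin θ₁ − e)² = 59535.9978 → L = 244.0000 → L = 244
check at θ₃=299°: x = 248.5850 (printed 248.5850) ✓

r = 12, L = 244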